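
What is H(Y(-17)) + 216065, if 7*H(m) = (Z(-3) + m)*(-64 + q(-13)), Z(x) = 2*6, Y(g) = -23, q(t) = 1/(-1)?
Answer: 1513170/7 ≈ 2.1617e+5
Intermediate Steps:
q(t) = -1
Z(x) = 12
H(m) = -780/7 - 65*m/7 (H(m) = ((12 + m)*(-64 - 1))/7 = ((12 + m)*(-65))/7 = (-780 - 65*m)/7 = -780/7 - 65*m/7)
H(Y(-17)) + 216065 = (-780/7 - 65/7*(-23)) + 216065 = (-780/7 + 1495/7) + 216065 = 715/7 + 216065 = 1513170/7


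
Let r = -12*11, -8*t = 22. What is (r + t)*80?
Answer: -10780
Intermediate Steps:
t = -11/4 (t = -1/8*22 = -11/4 ≈ -2.7500)
r = -132
(r + t)*80 = (-132 - 11/4)*80 = -539/4*80 = -10780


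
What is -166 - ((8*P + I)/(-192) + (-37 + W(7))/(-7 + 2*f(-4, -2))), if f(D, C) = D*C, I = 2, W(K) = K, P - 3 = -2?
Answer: -15611/96 ≈ -162.61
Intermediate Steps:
P = 1 (P = 3 - 2 = 1)
f(D, C) = C*D
-166 - ((8*P + I)/(-192) + (-37 + W(7))/(-7 + 2*f(-4, -2))) = -166 - ((8*1 + 2)/(-192) + (-37 + 7)/(-7 + 2*(-2*(-4)))) = -166 - ((8 + 2)*(-1/192) - 30/(-7 + 2*8)) = -166 - (10*(-1/192) - 30/(-7 + 16)) = -166 - (-5/96 - 30/9) = -166 - (-5/96 - 30*1/9) = -166 - (-5/96 - 10/3) = -166 - 1*(-325/96) = -166 + 325/96 = -15611/96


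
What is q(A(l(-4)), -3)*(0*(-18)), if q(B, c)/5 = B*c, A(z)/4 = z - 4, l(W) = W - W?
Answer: 0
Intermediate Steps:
l(W) = 0
A(z) = -16 + 4*z (A(z) = 4*(z - 4) = 4*(-4 + z) = -16 + 4*z)
q(B, c) = 5*B*c (q(B, c) = 5*(B*c) = 5*B*c)
q(A(l(-4)), -3)*(0*(-18)) = (5*(-16 + 4*0)*(-3))*(0*(-18)) = (5*(-16 + 0)*(-3))*0 = (5*(-16)*(-3))*0 = 240*0 = 0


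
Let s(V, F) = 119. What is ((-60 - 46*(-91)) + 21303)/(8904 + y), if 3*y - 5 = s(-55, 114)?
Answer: 76287/26836 ≈ 2.8427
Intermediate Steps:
y = 124/3 (y = 5/3 + (⅓)*119 = 5/3 + 119/3 = 124/3 ≈ 41.333)
((-60 - 46*(-91)) + 21303)/(8904 + y) = ((-60 - 46*(-91)) + 21303)/(8904 + 124/3) = ((-60 + 4186) + 21303)/(26836/3) = (4126 + 21303)*(3/26836) = 25429*(3/26836) = 76287/26836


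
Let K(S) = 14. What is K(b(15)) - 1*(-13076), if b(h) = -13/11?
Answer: 13090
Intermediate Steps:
b(h) = -13/11 (b(h) = -13*1/11 = -13/11)
K(b(15)) - 1*(-13076) = 14 - 1*(-13076) = 14 + 13076 = 13090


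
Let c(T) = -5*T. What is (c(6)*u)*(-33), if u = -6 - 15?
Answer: -20790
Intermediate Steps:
u = -21
(c(6)*u)*(-33) = (-5*6*(-21))*(-33) = -30*(-21)*(-33) = 630*(-33) = -20790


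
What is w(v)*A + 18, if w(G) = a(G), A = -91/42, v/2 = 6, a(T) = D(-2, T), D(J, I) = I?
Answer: -8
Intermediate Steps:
a(T) = T
v = 12 (v = 2*6 = 12)
A = -13/6 (A = -91*1/42 = -13/6 ≈ -2.1667)
w(G) = G
w(v)*A + 18 = 12*(-13/6) + 18 = -26 + 18 = -8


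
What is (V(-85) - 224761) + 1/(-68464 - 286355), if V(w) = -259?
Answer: -79841371381/354819 ≈ -2.2502e+5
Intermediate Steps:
(V(-85) - 224761) + 1/(-68464 - 286355) = (-259 - 224761) + 1/(-68464 - 286355) = -225020 + 1/(-354819) = -225020 - 1/354819 = -79841371381/354819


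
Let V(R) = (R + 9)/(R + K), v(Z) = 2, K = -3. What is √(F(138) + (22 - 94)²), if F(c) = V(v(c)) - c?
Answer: √5035 ≈ 70.958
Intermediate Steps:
V(R) = (9 + R)/(-3 + R) (V(R) = (R + 9)/(R - 3) = (9 + R)/(-3 + R))
F(c) = -11 - c (F(c) = (9 + 2)/(-3 + 2) - c = 11/(-1) - c = -1*11 - c = -11 - c)
√(F(138) + (22 - 94)²) = √((-11 - 1*138) + (22 - 94)²) = √((-11 - 138) + (-72)²) = √(-149 + 5184) = √5035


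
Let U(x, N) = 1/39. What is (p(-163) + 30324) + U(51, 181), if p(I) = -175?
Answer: 1175812/39 ≈ 30149.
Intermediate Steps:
U(x, N) = 1/39
(p(-163) + 30324) + U(51, 181) = (-175 + 30324) + 1/39 = 30149 + 1/39 = 1175812/39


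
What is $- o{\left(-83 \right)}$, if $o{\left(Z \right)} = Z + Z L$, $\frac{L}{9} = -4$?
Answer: $-2905$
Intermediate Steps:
$L = -36$ ($L = 9 \left(-4\right) = -36$)
$o{\left(Z \right)} = - 35 Z$ ($o{\left(Z \right)} = Z + Z \left(-36\right) = Z - 36 Z = - 35 Z$)
$- o{\left(-83 \right)} = - \left(-35\right) \left(-83\right) = \left(-1\right) 2905 = -2905$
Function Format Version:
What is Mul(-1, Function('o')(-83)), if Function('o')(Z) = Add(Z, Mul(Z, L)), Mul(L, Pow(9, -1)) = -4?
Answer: -2905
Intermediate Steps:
L = -36 (L = Mul(9, -4) = -36)
Function('o')(Z) = Mul(-35, Z) (Function('o')(Z) = Add(Z, Mul(Z, -36)) = Add(Z, Mul(-36, Z)) = Mul(-35, Z))
Mul(-1, Function('o')(-83)) = Mul(-1, Mul(-35, -83)) = Mul(-1, 2905) = -2905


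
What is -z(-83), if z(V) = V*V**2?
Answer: 571787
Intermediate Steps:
z(V) = V**3
-z(-83) = -1*(-83)**3 = -1*(-571787) = 571787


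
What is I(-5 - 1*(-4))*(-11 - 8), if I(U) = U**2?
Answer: -19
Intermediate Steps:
I(-5 - 1*(-4))*(-11 - 8) = (-5 - 1*(-4))**2*(-11 - 8) = (-5 + 4)**2*(-19) = (-1)**2*(-19) = 1*(-19) = -19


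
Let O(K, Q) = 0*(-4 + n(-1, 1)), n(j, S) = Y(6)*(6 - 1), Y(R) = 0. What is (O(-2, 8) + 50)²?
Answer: 2500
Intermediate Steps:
n(j, S) = 0 (n(j, S) = 0*(6 - 1) = 0*5 = 0)
O(K, Q) = 0 (O(K, Q) = 0*(-4 + 0) = 0*(-4) = 0)
(O(-2, 8) + 50)² = (0 + 50)² = 50² = 2500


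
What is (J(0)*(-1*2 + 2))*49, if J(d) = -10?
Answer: 0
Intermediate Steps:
(J(0)*(-1*2 + 2))*49 = -10*(-1*2 + 2)*49 = -10*(-2 + 2)*49 = -10*0*49 = 0*49 = 0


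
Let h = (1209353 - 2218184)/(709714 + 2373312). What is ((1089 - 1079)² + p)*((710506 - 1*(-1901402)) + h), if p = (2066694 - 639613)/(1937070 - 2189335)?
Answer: 191646707953139764563/777739553890 ≈ 2.4642e+8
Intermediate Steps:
h = -1008831/3083026 ≈ -0.32722
p = -1427081/252265 (p = 1427081/(-252265) = 1427081*(-1/252265) = -1427081/252265 ≈ -5.6571)
((1089 - 1079)² + p)*((710506 - 1*(-1901402)) + h) = ((1089 - 1079)² - 1427081/252265)*((710506 - 1*(-1901402)) - 1008831/3083026) = (10² - 1427081/252265)*((710506 + 1901402) - 1008831/3083026) = (100 - 1427081/252265)*(2611908 - 1008831/3083026) = (23799419/252265)*(8052579264777/3083026) = 191646707953139764563/777739553890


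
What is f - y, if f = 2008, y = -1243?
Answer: 3251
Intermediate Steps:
f - y = 2008 - 1*(-1243) = 2008 + 1243 = 3251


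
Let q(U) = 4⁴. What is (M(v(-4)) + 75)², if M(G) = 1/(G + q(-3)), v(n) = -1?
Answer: 365803876/65025 ≈ 5625.6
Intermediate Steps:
q(U) = 256
M(G) = 1/(256 + G) (M(G) = 1/(G + 256) = 1/(256 + G))
(M(v(-4)) + 75)² = (1/(256 - 1) + 75)² = (1/255 + 75)² = (19126/255)² = 365803876/65025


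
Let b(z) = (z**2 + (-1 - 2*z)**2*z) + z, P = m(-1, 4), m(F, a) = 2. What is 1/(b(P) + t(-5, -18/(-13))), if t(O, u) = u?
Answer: 13/746 ≈ 0.017426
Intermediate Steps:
P = 2
b(z) = z + z**2 + z*(-1 - 2*z)**2 (b(z) = (z**2 + z*(-1 - 2*z)**2) + z = z + z**2 + z*(-1 - 2*z)**2)
1/(b(P) + t(-5, -18/(-13))) = 1/(2*(1 + 2 + (1 + 2*2)**2) - 18/(-13)) = 1/(2*(1 + 2 + (1 + 4)**2) - 18*(-1/13)) = 1/(2*(1 + 2 + 5**2) + 18/13) = 1/(2*(1 + 2 + 25) + 18/13) = 1/(2*28 + 18/13) = 1/(56 + 18/13) = 1/(746/13) = 13/746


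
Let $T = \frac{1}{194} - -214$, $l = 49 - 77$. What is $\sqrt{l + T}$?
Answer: $\frac{\sqrt{7000490}}{194} \approx 13.638$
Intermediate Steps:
$l = -28$ ($l = 49 - 77 = -28$)
$T = \frac{41517}{194}$ ($T = \frac{1}{194} + 214 = \frac{41517}{194} \approx 214.01$)
$\sqrt{l + T} = \sqrt{-28 + \frac{41517}{194}} = \sqrt{\frac{36085}{194}} = \frac{\sqrt{7000490}}{194}$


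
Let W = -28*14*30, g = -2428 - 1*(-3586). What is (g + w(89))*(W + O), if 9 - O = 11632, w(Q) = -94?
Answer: -24879512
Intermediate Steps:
g = 1158 (g = -2428 + 3586 = 1158)
O = -11623 (O = 9 - 1*11632 = 9 - 11632 = -11623)
W = -11760 (W = -392*30 = -11760)
(g + w(89))*(W + O) = (1158 - 94)*(-11760 - 11623) = 1064*(-23383) = -24879512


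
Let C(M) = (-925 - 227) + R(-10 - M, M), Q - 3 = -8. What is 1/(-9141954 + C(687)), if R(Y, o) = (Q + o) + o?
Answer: -1/9141737 ≈ -1.0939e-7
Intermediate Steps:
Q = -5 (Q = 3 - 8 = -5)
R(Y, o) = -5 + 2*o (R(Y, o) = (-5 + o) + o = -5 + 2*o)
C(M) = -1157 + 2*M (C(M) = (-925 - 227) + (-5 + 2*M) = -1152 + (-5 + 2*M) = -1157 + 2*M)
1/(-9141954 + C(687)) = 1/(-9141954 + (-1157 + 2*687)) = 1/(-9141954 + (-1157 + 1374)) = 1/(-9141954 + 217) = 1/(-9141737) = -1/9141737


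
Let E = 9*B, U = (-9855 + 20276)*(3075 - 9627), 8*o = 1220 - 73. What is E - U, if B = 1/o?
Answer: 78315315696/1147 ≈ 6.8278e+7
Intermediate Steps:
o = 1147/8 (o = (1220 - 73)/8 = (⅛)*1147 = 1147/8 ≈ 143.38)
B = 8/1147 (B = 1/(1147/8) = 8/1147 ≈ 0.0069747)
U = -68278392 (U = 10421*(-6552) = -68278392)
E = 72/1147 (E = 9*(8/1147) = 72/1147 ≈ 0.062772)
E - U = 72/1147 - 1*(-68278392) = 72/1147 + 68278392 = 78315315696/1147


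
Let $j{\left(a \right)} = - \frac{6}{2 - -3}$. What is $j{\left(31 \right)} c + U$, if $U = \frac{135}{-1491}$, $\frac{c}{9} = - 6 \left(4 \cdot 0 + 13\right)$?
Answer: $\frac{2093139}{2485} \approx 842.31$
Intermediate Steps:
$j{\left(a \right)} = - \frac{6}{5}$ ($j{\left(a \right)} = - \frac{6}{2 + 3} = - \frac{6}{5}$)
$c = -702$ ($c = 9 \left(- 6 \left(4 \cdot 0 + 13\right)\right) = 9 \left(- 6 \left(0 + 13\right)\right) = 9 \left(\left(-6\right) 13\right) = 9 \left(-78\right) = -702$)
$U = - \frac{45}{497}$ ($U = 135 \left(- \frac{1}{1491}\right) = - \frac{45}{497} \approx -0.090543$)
$j{\left(31 \right)} c + U = \left(- \frac{6}{5}\right) \left(-702\right) - \frac{45}{497} = \frac{4212}{5} - \frac{45}{497} = \frac{2093139}{2485}$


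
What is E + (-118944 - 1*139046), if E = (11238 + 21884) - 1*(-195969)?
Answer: -28899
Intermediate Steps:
E = 229091 (E = 33122 + 195969 = 229091)
E + (-118944 - 1*139046) = 229091 + (-118944 - 1*139046) = 229091 + (-118944 - 139046) = 229091 - 257990 = -28899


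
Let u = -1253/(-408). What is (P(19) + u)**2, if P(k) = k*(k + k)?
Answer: 87514797241/166464 ≈ 5.2573e+5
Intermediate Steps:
u = 1253/408 (u = -1253*(-1/408) = 1253/408 ≈ 3.0711)
P(k) = 2*k**2 (P(k) = k*(2*k) = 2*k**2)
(P(19) + u)**2 = (2*19**2 + 1253/408)**2 = (2*361 + 1253/408)**2 = (722 + 1253/408)**2 = (295829/408)**2 = 87514797241/166464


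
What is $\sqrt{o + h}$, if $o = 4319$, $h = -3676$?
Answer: $\sqrt{643} \approx 25.357$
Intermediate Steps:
$\sqrt{o + h} = \sqrt{4319 - 3676} = \sqrt{643}$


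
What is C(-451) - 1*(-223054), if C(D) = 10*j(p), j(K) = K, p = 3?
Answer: 223084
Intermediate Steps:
C(D) = 30 (C(D) = 10*3 = 30)
C(-451) - 1*(-223054) = 30 - 1*(-223054) = 30 + 223054 = 223084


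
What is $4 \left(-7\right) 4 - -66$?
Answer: $-46$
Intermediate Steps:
$4 \left(-7\right) 4 - -66 = \left(-28\right) 4 + 66 = -112 + 66 = -46$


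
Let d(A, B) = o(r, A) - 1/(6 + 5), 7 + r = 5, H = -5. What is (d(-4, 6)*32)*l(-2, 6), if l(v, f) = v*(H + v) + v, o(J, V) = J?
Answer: -8832/11 ≈ -802.91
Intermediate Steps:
r = -2 (r = -7 + 5 = -2)
l(v, f) = v + v*(-5 + v) (l(v, f) = v*(-5 + v) + v = v + v*(-5 + v))
d(A, B) = -23/11 (d(A, B) = -2 - 1/(6 + 5) = -2 - 1/11 = -23/11)
(d(-4, 6)*32)*l(-2, 6) = (-23/11*32)*(-2*(-4 - 2)) = -(-1472)*(-6)/11 = -736/11*12 = -8832/11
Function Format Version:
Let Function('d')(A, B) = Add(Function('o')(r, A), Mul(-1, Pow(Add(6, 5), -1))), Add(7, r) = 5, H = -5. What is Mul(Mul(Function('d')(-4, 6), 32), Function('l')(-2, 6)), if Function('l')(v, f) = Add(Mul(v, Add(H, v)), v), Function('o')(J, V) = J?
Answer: Rational(-8832, 11) ≈ -802.91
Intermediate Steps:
r = -2 (r = Add(-7, 5) = -2)
Function('l')(v, f) = Add(v, Mul(v, Add(-5, v))) (Function('l')(v, f) = Add(Mul(v, Add(-5, v)), v) = Add(v, Mul(v, Add(-5, v))))
Function('d')(A, B) = Rational(-23, 11) (Function('d')(A, B) = Add(-2, Mul(-1, Pow(Add(6, 5), -1))) = Add(-2, Mul(-1, Pow(11, -1))) = Add(-2, Mul(-1, Rational(1, 11))) = Add(-2, Rational(-1, 11)) = Rational(-23, 11))
Mul(Mul(Function('d')(-4, 6), 32), Function('l')(-2, 6)) = Mul(Mul(Rational(-23, 11), 32), Mul(-2, Add(-4, -2))) = Mul(Rational(-736, 11), Mul(-2, -6)) = Mul(Rational(-736, 11), 12) = Rational(-8832, 11)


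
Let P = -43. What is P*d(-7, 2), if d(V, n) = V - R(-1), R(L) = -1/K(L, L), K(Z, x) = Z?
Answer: 344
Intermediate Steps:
R(L) = -1/L
d(V, n) = -1 + V (d(V, n) = V - (-1)/(-1) = V - (-1)*(-1) = V - 1*1 = V - 1 = -1 + V)
P*d(-7, 2) = -43*(-1 - 7) = -43*(-8) = 344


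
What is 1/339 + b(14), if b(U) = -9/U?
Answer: -3037/4746 ≈ -0.63991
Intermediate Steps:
1/339 + b(14) = 1/339 - 9/14 = -3037/4746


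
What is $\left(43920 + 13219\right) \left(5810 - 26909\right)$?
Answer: $-1205575761$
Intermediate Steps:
$\left(43920 + 13219\right) \left(5810 - 26909\right) = 57139 \left(-21099\right) = -1205575761$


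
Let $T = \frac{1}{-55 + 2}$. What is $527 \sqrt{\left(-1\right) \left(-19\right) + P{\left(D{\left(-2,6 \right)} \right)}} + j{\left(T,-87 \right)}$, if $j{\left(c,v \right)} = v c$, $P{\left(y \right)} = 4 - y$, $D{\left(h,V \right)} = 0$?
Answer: $\frac{87}{53} + 527 \sqrt{23} \approx 2529.0$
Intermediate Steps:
$T = - \frac{1}{53}$ ($T = \frac{1}{-53} = - \frac{1}{53} \approx -0.018868$)
$j{\left(c,v \right)} = c v$
$527 \sqrt{\left(-1\right) \left(-19\right) + P{\left(D{\left(-2,6 \right)} \right)}} + j{\left(T,-87 \right)} = 527 \sqrt{\left(-1\right) \left(-19\right) + \left(4 - 0\right)} - - \frac{87}{53} = 527 \sqrt{19 + \left(4 + 0\right)} + \frac{87}{53} = 527 \sqrt{19 + 4} + \frac{87}{53} = 527 \sqrt{23} + \frac{87}{53} = \frac{87}{53} + 527 \sqrt{23}$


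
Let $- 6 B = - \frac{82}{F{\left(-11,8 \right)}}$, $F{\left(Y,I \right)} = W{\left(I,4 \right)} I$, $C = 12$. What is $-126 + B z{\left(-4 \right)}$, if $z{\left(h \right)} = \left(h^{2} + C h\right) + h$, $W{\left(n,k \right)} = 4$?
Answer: $- \frac{1131}{8} \approx -141.38$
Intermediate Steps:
$F{\left(Y,I \right)} = 4 I$
$B = \frac{41}{96}$ ($B = - \frac{\left(-82\right) \frac{1}{4 \cdot 8}}{6} = - \frac{\left(-82\right) \frac{1}{32}}{6} = \left(- \frac{1}{6}\right) \left(- \frac{41}{16}\right) = \frac{41}{96} \approx 0.42708$)
$z{\left(h \right)} = h^{2} + 13 h$ ($z{\left(h \right)} = \left(h^{2} + 12 h\right) + h = h^{2} + 13 h$)
$-126 + B z{\left(-4 \right)} = -126 + \frac{41 \left(- 4 \left(13 - 4\right)\right)}{96} = -126 + \frac{41 \left(\left(-4\right) 9\right)}{96} = -126 + \frac{41}{96} \left(-36\right) = -126 - \frac{123}{8} = - \frac{1131}{8}$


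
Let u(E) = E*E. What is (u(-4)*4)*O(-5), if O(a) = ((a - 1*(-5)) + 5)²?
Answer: 1600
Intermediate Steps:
u(E) = E²
O(a) = (10 + a)² (O(a) = ((a + 5) + 5)² = ((5 + a) + 5)² = (10 + a)²)
(u(-4)*4)*O(-5) = ((-4)²*4)*(10 - 5)² = (16*4)*5² = 64*25 = 1600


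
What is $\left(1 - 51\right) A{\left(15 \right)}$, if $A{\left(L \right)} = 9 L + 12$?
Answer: $-7350$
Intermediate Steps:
$A{\left(L \right)} = 12 + 9 L$
$\left(1 - 51\right) A{\left(15 \right)} = \left(1 - 51\right) \left(12 + 9 \cdot 15\right) = - 50 \left(12 + 135\right) = \left(-50\right) 147 = -7350$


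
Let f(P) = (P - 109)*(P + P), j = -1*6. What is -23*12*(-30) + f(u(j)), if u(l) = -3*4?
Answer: 11184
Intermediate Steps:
j = -6
u(l) = -12
f(P) = 2*P*(-109 + P) (f(P) = (-109 + P)*(2*P) = 2*P*(-109 + P))
-23*12*(-30) + f(u(j)) = -23*12*(-30) + 2*(-12)*(-109 - 12) = -276*(-30) + 2*(-12)*(-121) = 8280 + 2904 = 11184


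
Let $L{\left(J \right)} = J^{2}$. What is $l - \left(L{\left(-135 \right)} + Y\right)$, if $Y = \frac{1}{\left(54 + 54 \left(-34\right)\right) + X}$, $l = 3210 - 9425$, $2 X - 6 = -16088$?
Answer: $- \frac{240074119}{9823} \approx -24440.0$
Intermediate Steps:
$X = -8041$ ($X = 3 + \frac{1}{2} \left(-16088\right) = 3 - 8044 = -8041$)
$l = -6215$
$Y = - \frac{1}{9823}$ ($Y = \frac{1}{\left(54 + 54 \left(-34\right)\right) - 8041} = \frac{1}{\left(54 - 1836\right) - 8041} = \frac{1}{-1782 - 8041} = \frac{1}{-9823} = - \frac{1}{9823} \approx -0.0001018$)
$l - \left(L{\left(-135 \right)} + Y\right) = -6215 - \left(\left(-135\right)^{2} - \frac{1}{9823}\right) = -6215 - \left(18225 - \frac{1}{9823}\right) = -6215 - \frac{179024174}{9823} = - \frac{240074119}{9823}$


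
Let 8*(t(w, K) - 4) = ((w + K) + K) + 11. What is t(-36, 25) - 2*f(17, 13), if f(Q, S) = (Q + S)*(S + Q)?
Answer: -14343/8 ≈ -1792.9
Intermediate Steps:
f(Q, S) = (Q + S)² (f(Q, S) = (Q + S)*(Q + S) = (Q + S)²)
t(w, K) = 43/8 + K/4 + w/8 (t(w, K) = 4 + (((w + K) + K) + 11)/8 = 4 + (((K + w) + K) + 11)/8 = 4 + ((w + 2*K) + 11)/8 = 4 + (11 + w + 2*K)/8 = 4 + (11/8 + K/4 + w/8) = 43/8 + K/4 + w/8)
t(-36, 25) - 2*f(17, 13) = (43/8 + (¼)*25 + (⅛)*(-36)) - 2*(17 + 13)² = (43/8 + 25/4 - 9/2) - 2*30² = 57/8 - 2*900 = 57/8 - 1800 = -14343/8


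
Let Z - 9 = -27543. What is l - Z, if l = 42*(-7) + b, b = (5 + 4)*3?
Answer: 27267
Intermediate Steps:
b = 27 (b = 9*3 = 27)
Z = -27534 (Z = 9 - 27543 = -27534)
l = -267 (l = 42*(-7) + 27 = -294 + 27 = -267)
l - Z = -267 - 1*(-27534) = -267 + 27534 = 27267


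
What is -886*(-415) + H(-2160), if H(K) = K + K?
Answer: 363370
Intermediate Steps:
H(K) = 2*K
-886*(-415) + H(-2160) = -886*(-415) + 2*(-2160) = 367690 - 4320 = 363370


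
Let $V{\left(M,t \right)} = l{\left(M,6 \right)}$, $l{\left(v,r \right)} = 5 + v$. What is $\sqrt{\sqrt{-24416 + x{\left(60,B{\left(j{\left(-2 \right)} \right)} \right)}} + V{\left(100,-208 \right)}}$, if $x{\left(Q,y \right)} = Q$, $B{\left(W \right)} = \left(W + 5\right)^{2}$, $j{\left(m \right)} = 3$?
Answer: $\sqrt{105 + 2 i \sqrt{6089}} \approx 12.106 + 6.4459 i$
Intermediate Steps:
$B{\left(W \right)} = \left(5 + W\right)^{2}$
$V{\left(M,t \right)} = 5 + M$
$\sqrt{\sqrt{-24416 + x{\left(60,B{\left(j{\left(-2 \right)} \right)} \right)}} + V{\left(100,-208 \right)}} = \sqrt{\sqrt{-24416 + 60} + \left(5 + 100\right)} = \sqrt{\sqrt{-24356} + 105} = \sqrt{2 i \sqrt{6089} + 105} = \sqrt{105 + 2 i \sqrt{6089}}$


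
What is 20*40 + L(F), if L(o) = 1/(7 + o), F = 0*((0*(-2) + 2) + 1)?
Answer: 5601/7 ≈ 800.14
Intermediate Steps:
F = 0 (F = 0*((0 + 2) + 1) = 0*(2 + 1) = 0*3 = 0)
20*40 + L(F) = 20*40 + 1/(7 + 0) = 800 + 1/7 = 5601/7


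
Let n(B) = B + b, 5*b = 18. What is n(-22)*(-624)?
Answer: 57408/5 ≈ 11482.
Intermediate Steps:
b = 18/5 (b = (⅕)*18 = 18/5 ≈ 3.6000)
n(B) = 18/5 + B (n(B) = B + 18/5 = 18/5 + B)
n(-22)*(-624) = (18/5 - 22)*(-624) = -92/5*(-624) = 57408/5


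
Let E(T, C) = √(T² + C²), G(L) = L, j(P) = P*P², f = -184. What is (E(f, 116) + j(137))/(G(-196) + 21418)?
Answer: 2571353/21222 + 2*√2957/10611 ≈ 121.17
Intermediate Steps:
j(P) = P³
E(T, C) = √(C² + T²)
(E(f, 116) + j(137))/(G(-196) + 21418) = (√(116² + (-184)²) + 137³)/(-196 + 21418) = (√(13456 + 33856) + 2571353)/21222 = (√47312 + 2571353)*(1/21222) = (4*√2957 + 2571353)*(1/21222) = (2571353 + 4*√2957)*(1/21222) = 2571353/21222 + 2*√2957/10611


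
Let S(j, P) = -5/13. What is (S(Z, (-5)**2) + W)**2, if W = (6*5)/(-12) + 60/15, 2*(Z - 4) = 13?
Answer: 841/676 ≈ 1.2441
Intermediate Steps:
Z = 21/2 (Z = 4 + (1/2)*13 = 4 + 13/2 = 21/2 ≈ 10.500)
S(j, P) = -5/13 (S(j, P) = -5*1/13 = -5/13)
W = 3/2 (W = 30*(-1/12) + 60*(1/15) = -5/2 + 4 = 3/2 ≈ 1.5000)
(S(Z, (-5)**2) + W)**2 = (-5/13 + 3/2)**2 = (29/26)**2 = 841/676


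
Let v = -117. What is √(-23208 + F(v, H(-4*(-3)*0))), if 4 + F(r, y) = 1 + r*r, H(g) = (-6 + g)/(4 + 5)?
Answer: 69*I*√2 ≈ 97.581*I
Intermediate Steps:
H(g) = -⅔ + g/9 (H(g) = (-6 + g)/9 = (-6 + g)*(⅑) = -⅔ + g/9)
F(r, y) = -3 + r² (F(r, y) = -4 + (1 + r*r) = -4 + (1 + r²) = -3 + r²)
√(-23208 + F(v, H(-4*(-3)*0))) = √(-23208 + (-3 + (-117)²)) = √(-23208 + (-3 + 13689)) = √(-23208 + 13686) = √(-9522) = 69*I*√2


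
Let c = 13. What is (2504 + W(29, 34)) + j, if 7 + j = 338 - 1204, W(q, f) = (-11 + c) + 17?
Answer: 1650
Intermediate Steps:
W(q, f) = 19 (W(q, f) = (-11 + 13) + 17 = 2 + 17 = 19)
j = -873 (j = -7 + (338 - 1204) = -7 - 866 = -873)
(2504 + W(29, 34)) + j = (2504 + 19) - 873 = 2523 - 873 = 1650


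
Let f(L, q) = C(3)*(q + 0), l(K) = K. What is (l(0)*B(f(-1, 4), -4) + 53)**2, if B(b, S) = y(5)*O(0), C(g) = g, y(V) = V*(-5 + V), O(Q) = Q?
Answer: 2809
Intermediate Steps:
f(L, q) = 3*q (f(L, q) = 3*(q + 0) = 3*q)
B(b, S) = 0 (B(b, S) = (5*(-5 + 5))*0 = (5*0)*0 = 0*0 = 0)
(l(0)*B(f(-1, 4), -4) + 53)**2 = (0*0 + 53)**2 = (0 + 53)**2 = 53**2 = 2809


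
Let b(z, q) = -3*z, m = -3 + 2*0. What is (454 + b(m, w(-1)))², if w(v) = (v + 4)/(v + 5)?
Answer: 214369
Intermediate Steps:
w(v) = (4 + v)/(5 + v)
m = -3 (m = -3 + 0 = -3)
(454 + b(m, w(-1)))² = (454 - 3*(-3))² = (454 + 9)² = 463² = 214369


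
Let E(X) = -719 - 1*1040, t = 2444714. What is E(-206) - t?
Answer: -2446473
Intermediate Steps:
E(X) = -1759 (E(X) = -719 - 1040 = -1759)
E(-206) - t = -1759 - 1*2444714 = -1759 - 2444714 = -2446473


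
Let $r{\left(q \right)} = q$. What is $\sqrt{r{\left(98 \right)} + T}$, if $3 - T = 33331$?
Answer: $i \sqrt{33230} \approx 182.29 i$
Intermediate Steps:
$T = -33328$ ($T = 3 - 33331 = -33328$)
$\sqrt{r{\left(98 \right)} + T} = \sqrt{98 - 33328} = \sqrt{-33230} = i \sqrt{33230}$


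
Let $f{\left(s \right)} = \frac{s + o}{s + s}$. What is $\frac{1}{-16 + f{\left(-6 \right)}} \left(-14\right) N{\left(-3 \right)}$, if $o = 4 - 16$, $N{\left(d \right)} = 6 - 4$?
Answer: $\frac{56}{29} \approx 1.931$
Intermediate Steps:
$N{\left(d \right)} = 2$ ($N{\left(d \right)} = 6 - 4 = 2$)
$o = -12$ ($o = 4 - 16 = -12$)
$f{\left(s \right)} = \frac{-12 + s}{2 s}$ ($f{\left(s \right)} = \frac{s - 12}{s + s} = \frac{-12 + s}{2 s}$)
$\frac{1}{-16 + f{\left(-6 \right)}} \left(-14\right) N{\left(-3 \right)} = \frac{1}{-16 + \frac{-12 - 6}{2 \left(-6\right)}} \left(-14\right) 2 = \frac{1}{-16 + \frac{1}{2} \left(- \frac{1}{6}\right) \left(-18\right)} \left(-14\right) 2 = \frac{1}{-16 + \frac{3}{2}} \left(-14\right) 2 = \frac{1}{- \frac{29}{2}} \left(-14\right) 2 = \left(- \frac{2}{29}\right) \left(-14\right) 2 = \frac{28}{29} \cdot 2 = \frac{56}{29}$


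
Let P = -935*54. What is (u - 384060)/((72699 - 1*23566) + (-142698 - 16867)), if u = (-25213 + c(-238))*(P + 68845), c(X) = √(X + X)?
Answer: 463168675/110432 - 18355*I*√119/55216 ≈ 4194.2 - 3.6263*I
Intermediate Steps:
P = -50490
c(X) = √2*√X (c(X) = √(2*X) = √2*√X)
u = -462784615 + 36710*I*√119 (u = (-25213 + √2*√(-238))*(-50490 + 68845) = (-25213 + √2*(I*√238))*18355 = (-25213 + 2*I*√119)*18355 = -462784615 + 36710*I*√119 ≈ -4.6278e+8 + 4.0046e+5*I)
(u - 384060)/((72699 - 1*23566) + (-142698 - 16867)) = ((-462784615 + 36710*I*√119) - 384060)/((72699 - 1*23566) + (-142698 - 16867)) = (-463168675 + 36710*I*√119)/((72699 - 23566) - 159565) = (-463168675 + 36710*I*√119)/(49133 - 159565) = (-463168675 + 36710*I*√119)/(-110432) = (-463168675 + 36710*I*√119)*(-1/110432) = 463168675/110432 - 18355*I*√119/55216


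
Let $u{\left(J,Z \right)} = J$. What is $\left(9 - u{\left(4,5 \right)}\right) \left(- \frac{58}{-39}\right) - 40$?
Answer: $- \frac{1270}{39} \approx -32.564$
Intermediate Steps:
$\left(9 - u{\left(4,5 \right)}\right) \left(- \frac{58}{-39}\right) - 40 = \left(9 - 4\right) \left(- \frac{58}{-39}\right) - 40 = \left(9 - 4\right) \left(\left(-58\right) \left(- \frac{1}{39}\right)\right) - 40 = 5 \cdot \frac{58}{39} - 40 = \frac{290}{39} - 40 = - \frac{1270}{39}$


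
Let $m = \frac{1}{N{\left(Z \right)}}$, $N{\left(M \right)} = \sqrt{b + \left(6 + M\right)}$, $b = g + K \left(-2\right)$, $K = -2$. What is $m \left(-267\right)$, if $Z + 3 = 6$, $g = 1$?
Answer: $- \frac{267 \sqrt{14}}{14} \approx -71.359$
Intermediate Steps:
$b = 5$ ($b = 1 - -4 = 1 + 4 = 5$)
$Z = 3$ ($Z = -3 + 6 = 3$)
$N{\left(M \right)} = \sqrt{11 + M}$ ($N{\left(M \right)} = \sqrt{5 + \left(6 + M\right)} = \sqrt{11 + M}$)
$m = \frac{\sqrt{14}}{14}$ ($m = \frac{1}{\sqrt{11 + 3}} = \frac{1}{\sqrt{14}} = \frac{\sqrt{14}}{14} \approx 0.26726$)
$m \left(-267\right) = \frac{\sqrt{14}}{14} \left(-267\right) = - \frac{267 \sqrt{14}}{14}$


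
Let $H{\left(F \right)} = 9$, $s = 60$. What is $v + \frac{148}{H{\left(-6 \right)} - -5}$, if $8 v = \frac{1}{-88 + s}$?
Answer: $\frac{2367}{224} \approx 10.567$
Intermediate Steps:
$v = - \frac{1}{224}$ ($v = \frac{1}{8 \left(-88 + 60\right)} = \frac{1}{8 \left(-28\right)} = \frac{1}{8} \left(- \frac{1}{28}\right) = - \frac{1}{224} \approx -0.0044643$)
$v + \frac{148}{H{\left(-6 \right)} - -5} = - \frac{1}{224} + \frac{148}{9 - -5} = - \frac{1}{224} + \frac{148}{9 + 5} = - \frac{1}{224} + \frac{148}{14} = - \frac{1}{224} + 148 \cdot \frac{1}{14} = - \frac{1}{224} + \frac{74}{7} = \frac{2367}{224}$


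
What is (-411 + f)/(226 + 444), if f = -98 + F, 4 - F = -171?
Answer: -167/335 ≈ -0.49851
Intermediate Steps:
F = 175 (F = 4 - 1*(-171) = 4 + 171 = 175)
f = 77 (f = -98 + 175 = 77)
(-411 + f)/(226 + 444) = (-411 + 77)/(226 + 444) = -334/670 = -334*1/670 = -167/335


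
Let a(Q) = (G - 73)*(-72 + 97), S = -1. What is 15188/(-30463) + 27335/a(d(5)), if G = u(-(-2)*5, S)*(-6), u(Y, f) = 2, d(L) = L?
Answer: -172996121/12946775 ≈ -13.362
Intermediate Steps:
G = -12 (G = 2*(-6) = -12)
a(Q) = -2125 (a(Q) = (-12 - 73)*(-72 + 97) = -85*25 = -2125)
15188/(-30463) + 27335/a(d(5)) = 15188/(-30463) + 27335/(-2125) = 15188*(-1/30463) + 27335*(-1/2125) = -15188/30463 - 5467/425 = -172996121/12946775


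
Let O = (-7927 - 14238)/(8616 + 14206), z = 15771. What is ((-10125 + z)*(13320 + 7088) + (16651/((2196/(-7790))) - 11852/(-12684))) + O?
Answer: 762587473049658503/6621723423 ≈ 1.1516e+8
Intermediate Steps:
O = -22165/22822 ≈ -0.97121
((-10125 + z)*(13320 + 7088) + (16651/((2196/(-7790))) - 11852/(-12684))) + O = ((-10125 + 15771)*(13320 + 7088) + (16651/((2196/(-7790))) - 11852/(-12684))) - 22165/22822 = (5646*20408 + (16651/((2196*(-1/7790))) - 11852*(-1/12684))) - 22165/22822 = (115223568 + (16651/(-1098/3895) + 2963/3171)) - 22165/22822 = (115223568 + (16651*(-3895/1098) + 2963/3171)) - 22165/22822 = (115223568 + (-64855645/1098 + 2963/3171)) - 22165/22822 = (115223568 - 68551332307/1160586) - 22165/22822 = 133658308558541/1160586 - 22165/22822 = 762587473049658503/6621723423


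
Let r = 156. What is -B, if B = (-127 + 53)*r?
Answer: 11544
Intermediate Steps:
B = -11544 (B = (-127 + 53)*156 = -74*156 = -11544)
-B = -1*(-11544) = 11544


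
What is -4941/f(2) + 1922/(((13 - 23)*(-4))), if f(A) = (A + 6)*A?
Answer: -20861/80 ≈ -260.76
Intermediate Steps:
f(A) = A*(6 + A) (f(A) = (6 + A)*A = A*(6 + A))
-4941/f(2) + 1922/(((13 - 23)*(-4))) = -4941*1/(2*(6 + 2)) + 1922/(((13 - 23)*(-4))) = -4941/(2*8) + 1922/((-10*(-4))) = -4941/16 + 1922/40 = -4941*1/16 + 1922*(1/40) = -4941/16 + 961/20 = -20861/80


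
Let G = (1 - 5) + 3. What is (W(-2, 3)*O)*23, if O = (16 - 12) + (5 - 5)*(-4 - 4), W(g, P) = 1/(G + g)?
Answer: -92/3 ≈ -30.667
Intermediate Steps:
G = -1 (G = -4 + 3 = -1)
W(g, P) = 1/(-1 + g)
O = 4 (O = 4 + 0*(-8) = 4 + 0 = 4)
(W(-2, 3)*O)*23 = (4/(-1 - 2))*23 = (4/(-3))*23 = -⅓*4*23 = -4/3*23 = -92/3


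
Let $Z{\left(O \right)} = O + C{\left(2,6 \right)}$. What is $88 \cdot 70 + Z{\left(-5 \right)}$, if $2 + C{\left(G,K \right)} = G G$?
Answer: $6157$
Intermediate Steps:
$C{\left(G,K \right)} = -2 + G^{2}$ ($C{\left(G,K \right)} = -2 + G G = -2 + G^{2}$)
$Z{\left(O \right)} = 2 + O$ ($Z{\left(O \right)} = O - \left(2 - 2^{2}\right) = O + \left(-2 + 4\right) = O + 2 = 2 + O$)
$88 \cdot 70 + Z{\left(-5 \right)} = 88 \cdot 70 + \left(2 - 5\right) = 6160 - 3 = 6157$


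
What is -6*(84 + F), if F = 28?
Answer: -672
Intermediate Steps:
-6*(84 + F) = -6*(84 + 28) = -6*112 = -672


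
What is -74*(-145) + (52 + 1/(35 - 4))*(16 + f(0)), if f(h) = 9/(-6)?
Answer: 712037/62 ≈ 11484.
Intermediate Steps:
f(h) = -3/2 (f(h) = 9*(-⅙) = -3/2)
-74*(-145) + (52 + 1/(35 - 4))*(16 + f(0)) = -74*(-145) + (52 + 1/(35 - 4))*(16 - 3/2) = 10730 + (52 + 1/31)*(29/2) = 10730 + (1613/31)*(29/2) = 10730 + 46777/62 = 712037/62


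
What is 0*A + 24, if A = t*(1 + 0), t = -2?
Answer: 24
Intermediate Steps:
A = -2 (A = -2*(1 + 0) = -2*1 = -2)
0*A + 24 = 0*(-2) + 24 = 0 + 24 = 24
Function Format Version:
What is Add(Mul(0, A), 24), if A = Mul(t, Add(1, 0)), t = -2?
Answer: 24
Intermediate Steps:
A = -2 (A = Mul(-2, Add(1, 0)) = Mul(-2, 1) = -2)
Add(Mul(0, A), 24) = Add(Mul(0, -2), 24) = Add(0, 24) = 24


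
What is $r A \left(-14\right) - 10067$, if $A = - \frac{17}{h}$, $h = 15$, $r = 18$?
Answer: $- \frac{48907}{5} \approx -9781.4$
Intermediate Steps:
$A = - \frac{17}{15} \approx -1.1333$
$r A \left(-14\right) - 10067 = 18 \left(- \frac{17}{15}\right) \left(-14\right) - 10067 = \left(- \frac{102}{5}\right) \left(-14\right) - 10067 = \frac{1428}{5} - 10067 = - \frac{48907}{5}$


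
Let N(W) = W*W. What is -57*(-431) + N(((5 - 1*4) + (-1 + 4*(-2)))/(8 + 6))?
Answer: 1203799/49 ≈ 24567.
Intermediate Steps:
N(W) = W**2
-57*(-431) + N(((5 - 1*4) + (-1 + 4*(-2)))/(8 + 6)) = -57*(-431) + (((5 - 1*4) + (-1 + 4*(-2)))/(8 + 6))**2 = 24567 + (((5 - 4) + (-1 - 8))/14)**2 = 24567 + ((1 - 9)*(1/14))**2 = 24567 + (-8*1/14)**2 = 24567 + (-4/7)**2 = 24567 + 16/49 = 1203799/49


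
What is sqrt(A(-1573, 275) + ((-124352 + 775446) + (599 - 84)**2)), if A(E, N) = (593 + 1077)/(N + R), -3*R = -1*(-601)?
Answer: sqrt(718411631)/28 ≈ 957.26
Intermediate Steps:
R = -601/3 (R = -(-1)*(-601)/3 = -1/3*601 = -601/3 ≈ -200.33)
A(E, N) = 1670/(-601/3 + N) (A(E, N) = (593 + 1077)/(N - 601/3) = 1670/(-601/3 + N))
sqrt(A(-1573, 275) + ((-124352 + 775446) + (599 - 84)**2)) = sqrt(5010/(-601 + 3*275) + ((-124352 + 775446) + (599 - 84)**2)) = sqrt(5010/(-601 + 825) + (651094 + 515**2)) = sqrt(5010/224 + (651094 + 265225)) = sqrt(5010*(1/224) + 916319) = sqrt(2505/112 + 916319) = sqrt(102630233/112) = sqrt(718411631)/28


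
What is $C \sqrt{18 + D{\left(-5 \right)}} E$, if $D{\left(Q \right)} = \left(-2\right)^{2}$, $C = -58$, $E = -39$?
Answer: $2262 \sqrt{22} \approx 10610.0$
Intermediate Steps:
$D{\left(Q \right)} = 4$
$C \sqrt{18 + D{\left(-5 \right)}} E = - 58 \sqrt{18 + 4} \left(-39\right) = - 58 \sqrt{22} \left(-39\right) = 2262 \sqrt{22}$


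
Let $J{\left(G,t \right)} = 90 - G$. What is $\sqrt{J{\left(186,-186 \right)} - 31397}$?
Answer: $i \sqrt{31493} \approx 177.46 i$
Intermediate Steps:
$\sqrt{J{\left(186,-186 \right)} - 31397} = \sqrt{\left(90 - 186\right) - 31397} = \sqrt{-96 - 31397} = \sqrt{-31493} = i \sqrt{31493}$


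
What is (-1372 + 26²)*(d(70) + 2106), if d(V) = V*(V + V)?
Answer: -8286576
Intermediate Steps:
d(V) = 2*V² (d(V) = V*(2*V) = 2*V²)
(-1372 + 26²)*(d(70) + 2106) = (-1372 + 26²)*(2*70² + 2106) = (-1372 + 676)*(2*4900 + 2106) = -696*(9800 + 2106) = -696*11906 = -8286576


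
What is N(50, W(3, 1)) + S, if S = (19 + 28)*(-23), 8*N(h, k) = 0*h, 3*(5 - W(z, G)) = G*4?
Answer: -1081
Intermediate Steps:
W(z, G) = 5 - 4*G/3 (W(z, G) = 5 - G*4/3 = 5 - 4*G/3)
N(h, k) = 0 (N(h, k) = (0*h)/8 = (⅛)*0 = 0)
S = -1081 (S = 47*(-23) = -1081)
N(50, W(3, 1)) + S = 0 - 1081 = -1081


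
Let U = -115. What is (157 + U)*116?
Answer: 4872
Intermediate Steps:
(157 + U)*116 = (157 - 115)*116 = 42*116 = 4872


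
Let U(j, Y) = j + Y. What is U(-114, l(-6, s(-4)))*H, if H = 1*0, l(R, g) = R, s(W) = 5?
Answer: 0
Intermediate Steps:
U(j, Y) = Y + j
H = 0
U(-114, l(-6, s(-4)))*H = (-6 - 114)*0 = -120*0 = 0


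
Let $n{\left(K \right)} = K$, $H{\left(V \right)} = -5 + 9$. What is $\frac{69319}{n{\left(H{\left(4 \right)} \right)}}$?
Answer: $\frac{69319}{4} \approx 17330.0$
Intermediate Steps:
$H{\left(V \right)} = 4$
$\frac{69319}{n{\left(H{\left(4 \right)} \right)}} = \frac{69319}{4}$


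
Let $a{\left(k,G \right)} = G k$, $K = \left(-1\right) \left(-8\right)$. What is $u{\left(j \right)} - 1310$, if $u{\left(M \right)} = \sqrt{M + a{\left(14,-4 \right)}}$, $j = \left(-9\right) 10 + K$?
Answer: $-1310 + i \sqrt{138} \approx -1310.0 + 11.747 i$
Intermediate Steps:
$K = 8$
$j = -82$ ($j = \left(-9\right) 10 + 8 = -90 + 8 = -82$)
$u{\left(M \right)} = \sqrt{-56 + M}$ ($u{\left(M \right)} = \sqrt{M - 56} = \sqrt{-56 + M}$)
$u{\left(j \right)} - 1310 = \sqrt{-56 - 82} - 1310 = \sqrt{-138} - 1310 = i \sqrt{138} - 1310 = -1310 + i \sqrt{138}$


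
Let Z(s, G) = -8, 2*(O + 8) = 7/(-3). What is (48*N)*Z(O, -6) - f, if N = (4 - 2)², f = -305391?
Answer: 303855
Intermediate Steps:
O = -55/6 (O = -8 + (7/(-3))/2 = -8 + (7*(-⅓))/2 = -8 + (½)*(-7/3) = -8 - 7/6 = -55/6 ≈ -9.1667)
N = 4 (N = 2² = 4)
(48*N)*Z(O, -6) - f = (48*4)*(-8) - 1*(-305391) = 192*(-8) + 305391 = -1536 + 305391 = 303855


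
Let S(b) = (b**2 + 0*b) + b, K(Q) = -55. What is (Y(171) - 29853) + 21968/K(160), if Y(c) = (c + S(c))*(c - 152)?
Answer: 29250352/55 ≈ 5.3183e+5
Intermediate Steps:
S(b) = b + b**2 (S(b) = (b**2 + 0) + b = b**2 + b = b + b**2)
Y(c) = (-152 + c)*(c + c*(1 + c)) (Y(c) = (c + c*(1 + c))*(c - 152) = (c + c*(1 + c))*(-152 + c) = (-152 + c)*(c + c*(1 + c)))
(Y(171) - 29853) + 21968/K(160) = (171*(-304 + 171**2 - 150*171) - 29853) + 21968/(-55) = (171*(-304 + 29241 - 25650) - 29853) + 21968*(-1/55) = (171*3287 - 29853) - 21968/55 = (562077 - 29853) - 21968/55 = 532224 - 21968/55 = 29250352/55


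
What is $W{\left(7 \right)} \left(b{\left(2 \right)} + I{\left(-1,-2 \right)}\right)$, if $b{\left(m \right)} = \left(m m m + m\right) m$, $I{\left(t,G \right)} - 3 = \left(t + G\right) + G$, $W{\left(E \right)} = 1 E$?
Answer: $126$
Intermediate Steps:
$W{\left(E \right)} = E$
$I{\left(t,G \right)} = 3 + t + 2 G$ ($I{\left(t,G \right)} = 3 + \left(\left(t + G\right) + G\right) = 3 + \left(\left(G + t\right) + G\right) = 3 + \left(t + 2 G\right) = 3 + t + 2 G$)
$b{\left(m \right)} = m \left(m + m^{3}\right)$ ($b{\left(m \right)} = \left(m^{2} m + m\right) m = \left(m^{3} + m\right) m = \left(m + m^{3}\right) m = m \left(m + m^{3}\right)$)
$W{\left(7 \right)} \left(b{\left(2 \right)} + I{\left(-1,-2 \right)}\right) = 7 \left(\left(2^{2} + 2^{4}\right) + \left(3 - 1 + 2 \left(-2\right)\right)\right) = 7 \left(\left(4 + 16\right) - 2\right) = 7 \left(20 - 2\right) = 7 \cdot 18 = 126$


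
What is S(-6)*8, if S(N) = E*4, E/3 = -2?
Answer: -192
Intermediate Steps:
E = -6 (E = 3*(-2) = -6)
S(N) = -24 (S(N) = -6*4 = -24)
S(-6)*8 = -24*8 = -192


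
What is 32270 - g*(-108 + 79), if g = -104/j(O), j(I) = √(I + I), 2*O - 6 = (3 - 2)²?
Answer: 32270 - 3016*√7/7 ≈ 31130.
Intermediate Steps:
O = 7/2 (O = 3 + (3 - 2)²/2 = 3 + (½)*1² = 3 + (½)*1 = 3 + ½ = 7/2 ≈ 3.5000)
j(I) = √2*√I (j(I) = √(2*I) = √2*√I)
g = -104*√7/7 ≈ -39.308
32270 - g*(-108 + 79) = 32270 - (-104*√7/7)*(-108 + 79) = 32270 - (-104*√7/7)*(-29) = 32270 - 3016*√7/7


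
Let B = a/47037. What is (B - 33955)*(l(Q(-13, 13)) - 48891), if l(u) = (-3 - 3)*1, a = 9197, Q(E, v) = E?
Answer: 26031656717262/15679 ≈ 1.6603e+9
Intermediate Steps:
B = 9197/47037 ≈ 0.19553
l(u) = -6 (l(u) = -6*1 = -6)
(B - 33955)*(l(Q(-13, 13)) - 48891) = (9197/47037 - 33955)*(-6 - 48891) = -1597132138/47037*(-48897) = 26031656717262/15679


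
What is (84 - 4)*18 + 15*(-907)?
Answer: -12165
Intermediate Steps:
(84 - 4)*18 + 15*(-907) = 80*18 - 13605 = 1440 - 13605 = -12165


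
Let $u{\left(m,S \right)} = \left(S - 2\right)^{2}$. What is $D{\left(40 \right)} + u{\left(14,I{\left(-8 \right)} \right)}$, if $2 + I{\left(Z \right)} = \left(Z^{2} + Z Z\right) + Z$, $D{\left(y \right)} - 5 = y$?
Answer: $13501$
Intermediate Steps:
$D{\left(y \right)} = 5 + y$
$I{\left(Z \right)} = -2 + Z + 2 Z^{2}$ ($I{\left(Z \right)} = -2 + \left(\left(Z^{2} + Z Z\right) + Z\right) = -2 + \left(\left(Z^{2} + Z^{2}\right) + Z\right) = -2 + \left(2 Z^{2} + Z\right) = -2 + \left(Z + 2 Z^{2}\right) = -2 + Z + 2 Z^{2}$)
$u{\left(m,S \right)} = \left(-2 + S\right)^{2}$
$D{\left(40 \right)} + u{\left(14,I{\left(-8 \right)} \right)} = \left(5 + 40\right) + \left(-2 - \left(10 - 128\right)\right)^{2} = 45 + \left(-2 - -118\right)^{2} = 45 + \left(-2 + 118\right)^{2} = 45 + 116^{2} = 45 + 13456 = 13501$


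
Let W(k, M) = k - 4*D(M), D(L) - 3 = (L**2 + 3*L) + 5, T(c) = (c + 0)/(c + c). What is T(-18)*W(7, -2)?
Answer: -17/2 ≈ -8.5000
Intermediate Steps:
T(c) = 1/2 (T(c) = c/((2*c)) = c*(1/(2*c)) = 1/2)
D(L) = 8 + L**2 + 3*L (D(L) = 3 + ((L**2 + 3*L) + 5) = 3 + (5 + L**2 + 3*L) = 8 + L**2 + 3*L)
W(k, M) = -32 + k - 12*M - 4*M**2 (W(k, M) = k - 4*(8 + M**2 + 3*M) = k + (-32 - 12*M - 4*M**2) = -32 + k - 12*M - 4*M**2)
T(-18)*W(7, -2) = (-32 + 7 - 12*(-2) - 4*(-2)**2)/2 = (-32 + 7 + 24 - 4*4)/2 = (-32 + 7 + 24 - 16)/2 = (1/2)*(-17) = -17/2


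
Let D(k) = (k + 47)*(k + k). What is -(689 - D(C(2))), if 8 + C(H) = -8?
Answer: -1681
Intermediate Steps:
C(H) = -16 (C(H) = -8 - 8 = -16)
D(k) = 2*k*(47 + k) (D(k) = (47 + k)*(2*k) = 2*k*(47 + k))
-(689 - D(C(2))) = -(689 - 2*(-16)*(47 - 16)) = -(689 - 2*(-16)*31) = -(689 - 1*(-992)) = -(689 + 992) = -1*1681 = -1681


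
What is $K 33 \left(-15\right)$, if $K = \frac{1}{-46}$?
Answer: $\frac{495}{46} \approx 10.761$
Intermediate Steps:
$K = - \frac{1}{46} \approx -0.021739$
$K 33 \left(-15\right) = \left(- \frac{1}{46}\right) 33 \left(-15\right) = \left(- \frac{33}{46}\right) \left(-15\right) = \frac{495}{46}$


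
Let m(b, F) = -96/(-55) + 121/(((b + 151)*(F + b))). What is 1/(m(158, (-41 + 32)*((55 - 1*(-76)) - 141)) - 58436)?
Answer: -4214760/246286352033 ≈ -1.7113e-5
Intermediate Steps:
m(b, F) = 96/55 + 121/((151 + b)*(F + b)) (m(b, F) = -96*(-1/55) + 121/(((151 + b)*(F + b))) = 96/55 + 121*(1/((151 + b)*(F + b))) = 96/55 + 121/((151 + b)*(F + b)))
1/(m(158, (-41 + 32)*((55 - 1*(-76)) - 141)) - 58436) = 1/((6655 + 96*158² + 14496*((-41 + 32)*((55 - 1*(-76)) - 141)) + 14496*158 + 96*((-41 + 32)*((55 - 1*(-76)) - 141))*158)/(55*(158² + 151*((-41 + 32)*((55 - 1*(-76)) - 141)) + 151*158 + ((-41 + 32)*((55 - 1*(-76)) - 141))*158)) - 58436) = 1/((6655 + 96*24964 + 14496*(-9*((55 + 76) - 141)) + 2290368 + 96*(-9*((55 + 76) - 141))*158)/(55*(24964 + 151*(-9*((55 + 76) - 141)) + 23858 - 9*((55 + 76) - 141)*158)) - 58436) = 1/((6655 + 2396544 + 14496*(-9*(131 - 141)) + 2290368 + 96*(-9*(131 - 141))*158)/(55*(24964 + 151*(-9*(131 - 141)) + 23858 - 9*(131 - 141)*158)) - 58436) = 1/((6655 + 2396544 + 14496*(-9*(-10)) + 2290368 + 96*(-9*(-10))*158)/(55*(24964 + 151*(-9*(-10)) + 23858 - 9*(-10)*158)) - 58436) = 1/((6655 + 2396544 + 14496*90 + 2290368 + 96*90*158)/(55*(24964 + 151*90 + 23858 + 90*158)) - 58436) = 1/((6655 + 2396544 + 1304640 + 2290368 + 1365120)/(55*(24964 + 13590 + 23858 + 14220)) - 58436) = 1/((1/55)*7363327/76632 - 58436) = 1/((1/55)*(1/76632)*7363327 - 58436) = 1/(7363327/4214760 - 58436) = 1/(-246286352033/4214760) = -4214760/246286352033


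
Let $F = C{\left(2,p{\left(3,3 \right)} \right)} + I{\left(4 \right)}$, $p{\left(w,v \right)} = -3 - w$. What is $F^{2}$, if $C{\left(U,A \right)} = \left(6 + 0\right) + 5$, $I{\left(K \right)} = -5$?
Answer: $36$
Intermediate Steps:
$C{\left(U,A \right)} = 11$ ($C{\left(U,A \right)} = 6 + 5 = 11$)
$F = 6$ ($F = 11 - 5 = 6$)
$F^{2} = 6^{2} = 36$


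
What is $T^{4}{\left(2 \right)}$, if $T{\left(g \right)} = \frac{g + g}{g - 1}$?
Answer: $256$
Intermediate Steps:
$T{\left(g \right)} = \frac{2 g}{-1 + g}$
$T^{4}{\left(2 \right)} = \left(2 \cdot 2 \frac{1}{-1 + 2}\right)^{4} = \left(2 \cdot 2 \cdot 1^{-1}\right)^{4} = \left(2 \cdot 2 \cdot 1\right)^{4} = 4^{4} = 256$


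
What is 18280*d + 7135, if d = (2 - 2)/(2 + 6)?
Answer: 7135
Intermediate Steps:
d = 0 (d = 0/8 = 0*(⅛) = 0)
18280*d + 7135 = 18280*0 + 7135 = 0 + 7135 = 7135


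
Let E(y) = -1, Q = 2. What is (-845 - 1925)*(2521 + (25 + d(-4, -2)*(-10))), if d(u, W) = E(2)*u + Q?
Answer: -6886220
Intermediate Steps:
d(u, W) = 2 - u (d(u, W) = -u + 2 = 2 - u)
(-845 - 1925)*(2521 + (25 + d(-4, -2)*(-10))) = (-845 - 1925)*(2521 + (25 + (2 - 1*(-4))*(-10))) = -2770*(2521 + (25 + (2 + 4)*(-10))) = -2770*(2521 + (25 + 6*(-10))) = -2770*(2521 + (25 - 60)) = -2770*(2521 - 35) = -2770*2486 = -6886220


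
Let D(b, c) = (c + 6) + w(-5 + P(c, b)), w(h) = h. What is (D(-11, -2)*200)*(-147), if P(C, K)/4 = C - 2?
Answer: 499800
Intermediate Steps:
P(C, K) = -8 + 4*C (P(C, K) = 4*(C - 2) = 4*(-2 + C) = -8 + 4*C)
D(b, c) = -7 + 5*c (D(b, c) = (c + 6) + (-5 + (-8 + 4*c)) = (6 + c) + (-13 + 4*c) = -7 + 5*c)
(D(-11, -2)*200)*(-147) = ((-7 + 5*(-2))*200)*(-147) = ((-7 - 10)*200)*(-147) = -17*200*(-147) = -3400*(-147) = 499800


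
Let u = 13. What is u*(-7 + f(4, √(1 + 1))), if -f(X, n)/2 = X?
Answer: -195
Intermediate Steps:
f(X, n) = -2*X
u*(-7 + f(4, √(1 + 1))) = 13*(-7 - 2*4) = 13*(-7 - 8) = 13*(-15) = -195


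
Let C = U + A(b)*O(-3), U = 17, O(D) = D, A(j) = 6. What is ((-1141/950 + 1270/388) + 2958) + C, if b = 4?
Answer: 136339249/46075 ≈ 2959.1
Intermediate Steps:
C = -1 (C = 17 + 6*(-3) = 17 - 18 = -1)
((-1141/950 + 1270/388) + 2958) + C = ((-1141/950 + 1270/388) + 2958) - 1 = ((-1141*1/950 + 1270*(1/388)) + 2958) - 1 = ((-1141/950 + 635/194) + 2958) - 1 = (95474/46075 + 2958) - 1 = 136385324/46075 - 1 = 136339249/46075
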